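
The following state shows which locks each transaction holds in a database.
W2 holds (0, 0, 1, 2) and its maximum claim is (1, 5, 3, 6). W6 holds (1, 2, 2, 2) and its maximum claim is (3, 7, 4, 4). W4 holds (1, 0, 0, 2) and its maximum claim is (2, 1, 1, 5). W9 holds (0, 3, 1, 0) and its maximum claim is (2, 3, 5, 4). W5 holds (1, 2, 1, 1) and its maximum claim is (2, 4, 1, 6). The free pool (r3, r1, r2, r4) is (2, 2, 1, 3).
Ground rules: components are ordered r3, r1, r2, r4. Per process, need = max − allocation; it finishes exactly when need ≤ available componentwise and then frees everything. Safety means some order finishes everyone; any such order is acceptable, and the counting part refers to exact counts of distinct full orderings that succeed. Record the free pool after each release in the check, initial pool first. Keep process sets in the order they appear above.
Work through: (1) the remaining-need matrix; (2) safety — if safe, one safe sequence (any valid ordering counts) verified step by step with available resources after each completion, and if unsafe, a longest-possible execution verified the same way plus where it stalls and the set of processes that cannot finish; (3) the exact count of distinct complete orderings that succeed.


(1) Remaining need (order r3, r1, r2, r4):
  W2: (1, 5, 2, 4)
  W6: (2, 5, 2, 2)
  W4: (1, 1, 1, 3)
  W9: (2, 0, 4, 4)
  W5: (1, 2, 0, 5)
(2) UNSAFE.
Key observation: after W4, W5 the pool peaks at (4, 4, 2, 6), and each blocked process is short somewhere: W2 on r1; W6 on r1; W9 on r2.
The run W4, W5 cannot be extended any further. Check, step by step:
  pool = (2, 2, 1, 3)
  run W4 (needs (1, 1, 1, 3), free (2, 2, 1, 3)); after release of (1, 0, 0, 2) the pool is (3, 2, 1, 5)
  run W5 (needs (1, 2, 0, 5), free (3, 2, 1, 5)); after release of (1, 2, 1, 1) the pool is (4, 4, 2, 6)
  blocked: W2 wants (1, 5, 2, 4), pool (4, 4, 2, 6) — not enough r1
  blocked: W6 wants (2, 5, 2, 2), pool (4, 4, 2, 6) — not enough r1
  blocked: W9 wants (2, 0, 4, 4), pool (4, 4, 2, 6) — not enough r2
Processes that can never finish: W2, W6 and W9.
(3) Exactly 0 of the possible complete orderings are safe sequences.


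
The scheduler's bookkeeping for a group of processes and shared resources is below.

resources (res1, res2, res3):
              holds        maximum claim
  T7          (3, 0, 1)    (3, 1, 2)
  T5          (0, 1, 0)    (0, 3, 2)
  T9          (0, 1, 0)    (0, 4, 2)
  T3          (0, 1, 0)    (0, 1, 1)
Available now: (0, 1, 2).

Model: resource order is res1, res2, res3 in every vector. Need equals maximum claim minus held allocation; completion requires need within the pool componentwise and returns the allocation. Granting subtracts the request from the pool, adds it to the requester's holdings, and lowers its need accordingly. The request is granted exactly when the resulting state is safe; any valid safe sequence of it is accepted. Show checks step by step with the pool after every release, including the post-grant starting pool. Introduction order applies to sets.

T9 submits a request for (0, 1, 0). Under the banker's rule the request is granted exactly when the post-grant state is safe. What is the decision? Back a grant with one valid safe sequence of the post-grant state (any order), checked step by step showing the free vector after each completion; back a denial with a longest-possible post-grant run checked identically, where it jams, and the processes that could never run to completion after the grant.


DENY — the pretend-granted state is unsafe.
Key observation: T3, T7 can finish, but then (3, 1, 3) is all there is, and the blocked group's res2 demands exceed it.
After a pretend grant, a maximal execution: T3, T7 — then nothing else fits. Walking it through:
  pool = (0, 0, 2)
  T3: need (0, 0, 1) fits (0, 0, 2); releases (0, 1, 0), pool now (0, 1, 2)
  T7: need (0, 1, 1) fits (0, 1, 2); releases (3, 0, 1), pool now (3, 1, 3)
  blocked: T5 wants (0, 2, 2), pool (3, 1, 3) — not enough res2
  blocked: T9 wants (0, 2, 2), pool (3, 1, 3) — not enough res2
Processes that could never finish after the grant: T5 and T9.


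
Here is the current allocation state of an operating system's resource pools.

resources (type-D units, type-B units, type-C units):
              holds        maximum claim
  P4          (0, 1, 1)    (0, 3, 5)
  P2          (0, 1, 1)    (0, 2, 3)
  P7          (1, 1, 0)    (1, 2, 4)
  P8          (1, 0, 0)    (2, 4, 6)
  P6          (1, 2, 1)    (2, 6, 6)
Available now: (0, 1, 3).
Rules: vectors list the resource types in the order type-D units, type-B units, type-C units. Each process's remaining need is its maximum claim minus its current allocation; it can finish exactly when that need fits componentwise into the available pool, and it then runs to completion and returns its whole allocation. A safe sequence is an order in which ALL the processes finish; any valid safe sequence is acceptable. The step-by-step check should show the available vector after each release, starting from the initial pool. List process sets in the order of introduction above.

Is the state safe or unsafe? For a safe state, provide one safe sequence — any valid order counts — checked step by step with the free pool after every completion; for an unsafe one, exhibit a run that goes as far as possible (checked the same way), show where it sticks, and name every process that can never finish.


SAFE. One safe sequence: P2, P4, P7, P6, P8.
Key observation: reading the order forward, P2 is the first process whose need (0, 1, 2) meets the free pool (0, 1, 3) exactly on a resource it requests.
Step-by-step check:
  pool = (0, 1, 3)
  P2 needs (0, 1, 2) <= (0, 1, 3) -> finishes; pool += (0, 1, 1) = (0, 2, 4)
  P4 needs (0, 2, 4) <= (0, 2, 4) -> finishes; pool += (0, 1, 1) = (0, 3, 5)
  P7 needs (0, 1, 4) <= (0, 3, 5) -> finishes; pool += (1, 1, 0) = (1, 4, 5)
  P6 needs (1, 4, 5) <= (1, 4, 5) -> finishes; pool += (1, 2, 1) = (2, 6, 6)
  P8 needs (1, 4, 6) <= (2, 6, 6) -> finishes; pool += (1, 0, 0) = (3, 6, 6)


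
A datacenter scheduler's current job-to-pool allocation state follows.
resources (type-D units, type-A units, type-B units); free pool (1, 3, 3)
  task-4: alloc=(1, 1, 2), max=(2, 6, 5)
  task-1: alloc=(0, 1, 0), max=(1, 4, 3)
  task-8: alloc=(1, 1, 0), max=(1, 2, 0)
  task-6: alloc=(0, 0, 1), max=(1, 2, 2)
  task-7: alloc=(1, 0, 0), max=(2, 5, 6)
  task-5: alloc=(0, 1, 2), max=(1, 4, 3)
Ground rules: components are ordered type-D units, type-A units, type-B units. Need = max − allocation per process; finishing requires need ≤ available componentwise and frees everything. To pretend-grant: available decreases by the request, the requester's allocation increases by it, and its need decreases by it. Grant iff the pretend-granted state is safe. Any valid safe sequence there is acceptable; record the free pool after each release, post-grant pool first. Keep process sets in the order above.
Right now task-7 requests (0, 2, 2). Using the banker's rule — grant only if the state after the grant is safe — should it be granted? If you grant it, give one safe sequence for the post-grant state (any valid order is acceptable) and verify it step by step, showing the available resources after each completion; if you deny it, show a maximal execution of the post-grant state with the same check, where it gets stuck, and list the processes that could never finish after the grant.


DENY: after the grant no complete ordering would exist.
Key observation: type-A units is the bottleneck — with task-8, task-6 done the pool holds (2, 2, 2), short of every remaining need.
On the post-grant state, task-8, task-6 is a maximal run — nothing extends it. Walking it through:
  pool = (1, 1, 1)
  task-8 needs (0, 1, 0) <= (1, 1, 1) -> finishes; pool += (1, 1, 0) = (2, 2, 1)
  task-6 needs (1, 2, 1) <= (2, 2, 1) -> finishes; pool += (0, 0, 1) = (2, 2, 2)
  blocked: task-4 wants (1, 5, 3), pool (2, 2, 2) — not enough type-A units and type-B units
  blocked: task-1 wants (1, 3, 3), pool (2, 2, 2) — not enough type-A units and type-B units
  blocked: task-7 wants (1, 3, 4), pool (2, 2, 2) — not enough type-A units and type-B units
  blocked: task-5 wants (1, 3, 1), pool (2, 2, 2) — not enough type-A units
Processes that could never finish after the grant: task-4, task-1, task-7 and task-5.


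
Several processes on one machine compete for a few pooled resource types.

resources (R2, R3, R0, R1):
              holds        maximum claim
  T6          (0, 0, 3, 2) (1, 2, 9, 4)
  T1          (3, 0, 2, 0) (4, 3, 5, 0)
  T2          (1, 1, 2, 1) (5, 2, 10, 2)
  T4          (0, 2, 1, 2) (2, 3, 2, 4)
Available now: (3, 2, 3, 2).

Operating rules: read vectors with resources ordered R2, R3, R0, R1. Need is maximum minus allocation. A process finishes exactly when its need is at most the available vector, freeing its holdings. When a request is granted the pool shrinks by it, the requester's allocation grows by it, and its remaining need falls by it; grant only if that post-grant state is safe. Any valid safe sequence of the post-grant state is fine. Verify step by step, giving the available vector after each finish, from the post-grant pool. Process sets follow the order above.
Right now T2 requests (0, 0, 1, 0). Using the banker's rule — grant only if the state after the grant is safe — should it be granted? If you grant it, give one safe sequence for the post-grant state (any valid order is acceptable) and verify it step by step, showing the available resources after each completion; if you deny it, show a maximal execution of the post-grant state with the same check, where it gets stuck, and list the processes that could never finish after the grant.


DENY — the pretend-granted state is unsafe.
Key observation: T4, T1 can finish, but then (6, 4, 5, 4) is all there is, and the blocked group's R0 demands exceed it.
Pretend the grant happened; the run T4, T1 goes as far as possible. Step-by-step check:
  pool = (3, 2, 2, 2)
  run T4 (needs (2, 1, 1, 2), free (3, 2, 2, 2)); after release of (0, 2, 1, 2) the pool is (3, 4, 3, 4)
  run T1 (needs (1, 3, 3, 0), free (3, 4, 3, 4)); after release of (3, 0, 2, 0) the pool is (6, 4, 5, 4)
  blocked: T6 wants (1, 2, 6, 2), pool (6, 4, 5, 4) — not enough R0
  blocked: T2 wants (4, 1, 7, 1), pool (6, 4, 5, 4) — not enough R0
Processes that could never finish after the grant: T6 and T2.


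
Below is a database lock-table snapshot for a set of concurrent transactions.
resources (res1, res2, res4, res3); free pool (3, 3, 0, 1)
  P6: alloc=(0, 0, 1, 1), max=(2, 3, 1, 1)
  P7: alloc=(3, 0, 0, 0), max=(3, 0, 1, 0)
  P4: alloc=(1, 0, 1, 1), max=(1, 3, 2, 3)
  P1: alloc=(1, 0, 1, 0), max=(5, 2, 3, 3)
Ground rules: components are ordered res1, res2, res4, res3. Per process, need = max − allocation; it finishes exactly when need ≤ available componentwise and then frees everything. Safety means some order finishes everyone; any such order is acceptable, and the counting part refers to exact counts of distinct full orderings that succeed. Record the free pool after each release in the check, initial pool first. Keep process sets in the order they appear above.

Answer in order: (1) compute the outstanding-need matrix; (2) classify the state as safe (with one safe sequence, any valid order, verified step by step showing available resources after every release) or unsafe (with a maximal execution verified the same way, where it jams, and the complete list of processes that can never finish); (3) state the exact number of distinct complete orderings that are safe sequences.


(1) Need matrix, components ordered res1, res2, res4, res3:
  P6: (2, 3, 0, 0)
  P7: (0, 0, 1, 0)
  P4: (0, 3, 1, 2)
  P1: (4, 2, 2, 3)
(2) SAFE. One safe sequence: P6, P4, P1, P7.
Key observation: at P6 the run first touches a limit — (2, 3, 0, 0) against (3, 3, 0, 1), exact on a resource it actually requests.
Check, step by step:
  pool = (3, 3, 0, 1)
  P6 needs (2, 3, 0, 0) <= (3, 3, 0, 1) -> finishes; pool += (0, 0, 1, 1) = (3, 3, 1, 2)
  P4 needs (0, 3, 1, 2) <= (3, 3, 1, 2) -> finishes; pool += (1, 0, 1, 1) = (4, 3, 2, 3)
  P1 needs (4, 2, 2, 3) <= (4, 3, 2, 3) -> finishes; pool += (1, 0, 1, 0) = (5, 3, 3, 3)
  P7 needs (0, 0, 1, 0) <= (5, 3, 3, 3) -> finishes; pool += (3, 0, 0, 0) = (8, 3, 3, 3)
(3) Exactly 3 of the possible complete orderings are safe sequences.


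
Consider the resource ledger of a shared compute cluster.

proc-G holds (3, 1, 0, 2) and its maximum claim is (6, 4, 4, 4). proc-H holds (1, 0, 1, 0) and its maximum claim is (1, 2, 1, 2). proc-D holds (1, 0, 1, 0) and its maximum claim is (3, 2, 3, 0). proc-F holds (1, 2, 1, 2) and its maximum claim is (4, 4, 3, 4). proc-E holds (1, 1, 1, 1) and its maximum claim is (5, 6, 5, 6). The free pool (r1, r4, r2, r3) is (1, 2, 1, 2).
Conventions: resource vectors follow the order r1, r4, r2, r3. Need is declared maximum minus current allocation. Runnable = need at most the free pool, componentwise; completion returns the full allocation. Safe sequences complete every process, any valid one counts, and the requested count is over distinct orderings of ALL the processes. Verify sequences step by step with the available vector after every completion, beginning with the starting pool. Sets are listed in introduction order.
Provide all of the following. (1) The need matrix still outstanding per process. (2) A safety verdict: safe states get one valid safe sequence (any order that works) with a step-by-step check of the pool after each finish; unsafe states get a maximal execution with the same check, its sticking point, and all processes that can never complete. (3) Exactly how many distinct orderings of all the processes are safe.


(1) Outstanding need per process (order r1, r4, r2, r3):
  proc-G: (3, 3, 4, 2)
  proc-H: (0, 2, 0, 2)
  proc-D: (2, 2, 2, 0)
  proc-F: (3, 2, 2, 2)
  proc-E: (4, 5, 4, 5)
(2) The state is SAFE; one workable sequence: proc-H, proc-D, proc-F, proc-G, proc-E.
Key observation: at proc-H the run first touches a limit — (0, 2, 0, 2) against (1, 2, 1, 2), exact on a resource it actually requests.
Walking it through:
  pool = (1, 2, 1, 2)
  run proc-H (needs (0, 2, 0, 2), free (1, 2, 1, 2)); after release of (1, 0, 1, 0) the pool is (2, 2, 2, 2)
  run proc-D (needs (2, 2, 2, 0), free (2, 2, 2, 2)); after release of (1, 0, 1, 0) the pool is (3, 2, 3, 2)
  run proc-F (needs (3, 2, 2, 2), free (3, 2, 3, 2)); after release of (1, 2, 1, 2) the pool is (4, 4, 4, 4)
  run proc-G (needs (3, 3, 4, 2), free (4, 4, 4, 4)); after release of (3, 1, 0, 2) the pool is (7, 5, 4, 6)
  run proc-E (needs (4, 5, 4, 5), free (7, 5, 4, 6)); after release of (1, 1, 1, 1) the pool is (8, 6, 5, 7)
(3) Exactly 1 of the possible complete orderings is a safe sequence.


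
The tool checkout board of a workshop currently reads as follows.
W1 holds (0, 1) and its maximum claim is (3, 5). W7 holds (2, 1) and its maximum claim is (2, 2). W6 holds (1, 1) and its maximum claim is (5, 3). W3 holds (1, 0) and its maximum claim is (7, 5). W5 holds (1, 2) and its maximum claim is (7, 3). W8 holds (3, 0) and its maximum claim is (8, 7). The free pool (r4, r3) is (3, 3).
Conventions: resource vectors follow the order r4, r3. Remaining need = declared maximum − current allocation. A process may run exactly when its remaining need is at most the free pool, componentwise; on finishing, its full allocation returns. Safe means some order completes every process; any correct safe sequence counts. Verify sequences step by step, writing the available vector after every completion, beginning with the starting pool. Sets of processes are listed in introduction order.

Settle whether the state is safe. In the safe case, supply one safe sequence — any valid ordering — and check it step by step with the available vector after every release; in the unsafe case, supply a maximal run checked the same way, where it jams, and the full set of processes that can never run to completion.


SAFE. One safe sequence: W7, W6, W1, W5, W3, W8.
Key observation: W5 marks the first exact bind of the order: its need (6, 1) fits the free (6, 6) with zero slack on a requested resource.
Step-by-step check:
  pool = (3, 3)
  W7: need (0, 1) fits (3, 3); releases (2, 1), pool now (5, 4)
  W6: need (4, 2) fits (5, 4); releases (1, 1), pool now (6, 5)
  W1: need (3, 4) fits (6, 5); releases (0, 1), pool now (6, 6)
  W5: need (6, 1) fits (6, 6); releases (1, 2), pool now (7, 8)
  W3: need (6, 5) fits (7, 8); releases (1, 0), pool now (8, 8)
  W8: need (5, 7) fits (8, 8); releases (3, 0), pool now (11, 8)


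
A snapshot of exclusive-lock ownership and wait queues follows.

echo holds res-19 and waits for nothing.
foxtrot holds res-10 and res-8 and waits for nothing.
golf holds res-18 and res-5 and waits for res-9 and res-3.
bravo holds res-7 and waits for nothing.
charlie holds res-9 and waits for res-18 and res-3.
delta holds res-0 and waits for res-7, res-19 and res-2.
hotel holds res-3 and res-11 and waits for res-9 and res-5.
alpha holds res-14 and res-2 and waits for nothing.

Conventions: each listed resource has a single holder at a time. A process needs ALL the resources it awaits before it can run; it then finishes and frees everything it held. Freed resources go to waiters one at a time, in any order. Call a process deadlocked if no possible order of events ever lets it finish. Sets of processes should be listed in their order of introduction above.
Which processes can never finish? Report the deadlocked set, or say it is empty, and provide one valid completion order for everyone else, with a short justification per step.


Deadlocked set: golf, charlie and hotel.
Key observation: the wait chain closes on itself along golf -> charlie -> golf; hotel is caught in further circular waits.
A valid finishing order for the others: alpha, echo, foxtrot, bravo, delta.
Verifying each step:
  alpha: no waits; runs immediately, freeing res-14 and res-2
  echo: no waits; runs immediately, freeing res-19
  foxtrot: no waits; runs immediately, freeing res-10 and res-8
  bravo: no waits; runs immediately, freeing res-7
  delta: everything it awaited (res-7, res-19 and res-2) is free; runs, freeing res-0


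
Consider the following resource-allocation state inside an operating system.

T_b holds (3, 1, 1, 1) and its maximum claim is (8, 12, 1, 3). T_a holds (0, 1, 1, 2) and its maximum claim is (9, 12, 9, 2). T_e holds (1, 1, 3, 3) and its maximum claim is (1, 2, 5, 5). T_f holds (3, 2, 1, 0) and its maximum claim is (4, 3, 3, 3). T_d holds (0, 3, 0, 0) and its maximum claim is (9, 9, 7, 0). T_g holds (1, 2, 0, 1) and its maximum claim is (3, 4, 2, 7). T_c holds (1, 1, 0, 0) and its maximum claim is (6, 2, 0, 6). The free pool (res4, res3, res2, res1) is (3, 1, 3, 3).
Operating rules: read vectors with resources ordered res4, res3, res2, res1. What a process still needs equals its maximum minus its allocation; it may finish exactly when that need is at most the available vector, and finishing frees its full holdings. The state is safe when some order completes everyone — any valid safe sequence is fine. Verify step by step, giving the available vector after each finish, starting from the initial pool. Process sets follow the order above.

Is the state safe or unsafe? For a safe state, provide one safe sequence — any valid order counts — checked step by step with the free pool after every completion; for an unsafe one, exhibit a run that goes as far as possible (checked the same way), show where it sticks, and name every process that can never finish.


UNSAFE.
Key observation: res3 is the bottleneck — with T_f, T_e, T_c, T_g, T_d done the pool holds (9, 10, 7, 7), short of every remaining need.
Going as far as possible: T_f, T_e, T_c, T_g, T_d; after that, nothing fits. Step-by-step check:
  pool = (3, 1, 3, 3)
  T_f: need (1, 1, 2, 3) fits (3, 1, 3, 3); releases (3, 2, 1, 0), pool now (6, 3, 4, 3)
  T_e: need (0, 1, 2, 2) fits (6, 3, 4, 3); releases (1, 1, 3, 3), pool now (7, 4, 7, 6)
  T_c: need (5, 1, 0, 6) fits (7, 4, 7, 6); releases (1, 1, 0, 0), pool now (8, 5, 7, 6)
  T_g: need (2, 2, 2, 6) fits (8, 5, 7, 6); releases (1, 2, 0, 1), pool now (9, 7, 7, 7)
  T_d: need (9, 6, 7, 0) fits (9, 7, 7, 7); releases (0, 3, 0, 0), pool now (9, 10, 7, 7)
  T_b still needs (5, 11, 0, 2) but only (9, 10, 7, 7) is free — short on res3
  T_a still needs (9, 11, 8, 0) but only (9, 10, 7, 7) is free — short on res3 and res2
Processes that can never finish: T_b and T_a.


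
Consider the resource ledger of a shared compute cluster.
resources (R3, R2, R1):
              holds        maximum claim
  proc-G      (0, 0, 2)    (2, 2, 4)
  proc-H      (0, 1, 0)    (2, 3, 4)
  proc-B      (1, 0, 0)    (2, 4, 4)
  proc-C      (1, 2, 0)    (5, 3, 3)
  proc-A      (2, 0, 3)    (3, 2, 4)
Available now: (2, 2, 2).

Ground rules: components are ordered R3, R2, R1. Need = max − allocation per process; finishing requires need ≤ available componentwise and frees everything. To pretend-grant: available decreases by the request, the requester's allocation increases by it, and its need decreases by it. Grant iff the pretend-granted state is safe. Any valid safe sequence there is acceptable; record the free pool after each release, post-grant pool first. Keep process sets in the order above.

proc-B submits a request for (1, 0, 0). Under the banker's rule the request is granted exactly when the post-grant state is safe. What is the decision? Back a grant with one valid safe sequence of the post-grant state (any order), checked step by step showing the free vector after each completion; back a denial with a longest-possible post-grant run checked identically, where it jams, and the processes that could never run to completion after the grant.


DENY. Granting would leave the state unsafe.
Key observation: after proc-A, proc-G, proc-H the pool peaks at (3, 3, 7), and each blocked process is short somewhere: proc-B on R2; proc-C on R3.
Pretend the grant happened; the run proc-A, proc-G, proc-H goes as far as possible. Check, step by step:
  pool = (1, 2, 2)
  run proc-A (needs (1, 2, 1), free (1, 2, 2)); after release of (2, 0, 3) the pool is (3, 2, 5)
  run proc-G (needs (2, 2, 2), free (3, 2, 5)); after release of (0, 0, 2) the pool is (3, 2, 7)
  run proc-H (needs (2, 2, 4), free (3, 2, 7)); after release of (0, 1, 0) the pool is (3, 3, 7)
  blocked: proc-B wants (0, 4, 4), pool (3, 3, 7) — not enough R2
  blocked: proc-C wants (4, 1, 3), pool (3, 3, 7) — not enough R3
Processes that could never finish after the grant: proc-B and proc-C.


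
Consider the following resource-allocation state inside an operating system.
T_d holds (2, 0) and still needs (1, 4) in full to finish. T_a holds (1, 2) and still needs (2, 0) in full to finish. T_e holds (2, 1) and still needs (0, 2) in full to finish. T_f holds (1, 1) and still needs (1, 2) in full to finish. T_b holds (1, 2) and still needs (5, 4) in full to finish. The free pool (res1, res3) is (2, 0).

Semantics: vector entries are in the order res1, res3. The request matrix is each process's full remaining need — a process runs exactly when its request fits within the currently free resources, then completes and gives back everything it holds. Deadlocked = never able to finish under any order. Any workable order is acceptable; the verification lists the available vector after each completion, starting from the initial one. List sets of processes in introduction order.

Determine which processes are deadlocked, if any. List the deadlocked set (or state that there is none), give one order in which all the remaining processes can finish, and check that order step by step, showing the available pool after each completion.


The deadlocked set is empty.
Key observation: T_a fits the free pool immediately, and its release cascades until everyone finishes.
A valid finishing order for the others: T_a, T_e, T_f, T_b, T_d. Walking it through:
  pool = (2, 0)
  T_a: need (2, 0) fits (2, 0); releases (1, 2), pool now (3, 2)
  T_e: need (0, 2) fits (3, 2); releases (2, 1), pool now (5, 3)
  T_f: need (1, 2) fits (5, 3); releases (1, 1), pool now (6, 4)
  T_b: need (5, 4) fits (6, 4); releases (1, 2), pool now (7, 6)
  T_d: need (1, 4) fits (7, 6); releases (2, 0), pool now (9, 6)


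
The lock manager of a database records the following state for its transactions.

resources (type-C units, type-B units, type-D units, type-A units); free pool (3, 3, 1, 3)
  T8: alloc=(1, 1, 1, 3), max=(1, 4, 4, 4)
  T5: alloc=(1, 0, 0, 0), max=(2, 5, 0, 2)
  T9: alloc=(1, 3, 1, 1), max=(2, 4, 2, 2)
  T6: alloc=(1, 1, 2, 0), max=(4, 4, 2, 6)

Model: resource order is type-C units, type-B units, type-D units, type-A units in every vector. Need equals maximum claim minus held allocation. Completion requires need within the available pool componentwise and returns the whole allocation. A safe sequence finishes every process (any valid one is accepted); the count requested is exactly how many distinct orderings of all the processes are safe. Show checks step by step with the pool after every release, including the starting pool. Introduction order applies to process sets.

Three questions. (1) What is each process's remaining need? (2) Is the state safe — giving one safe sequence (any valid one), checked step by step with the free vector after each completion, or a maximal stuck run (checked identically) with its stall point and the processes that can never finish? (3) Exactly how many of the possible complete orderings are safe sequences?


(1) Remaining need (order type-C units, type-B units, type-D units, type-A units):
  T8: (0, 3, 3, 1)
  T5: (1, 5, 0, 2)
  T9: (1, 1, 1, 1)
  T6: (3, 3, 0, 6)
(2) UNSAFE — no complete ordering exists.
Key observation: after T9, T5 the pool peaks at (5, 6, 2, 4), and each blocked process is short somewhere: T8 on type-D units; T6 on type-A units.
Going as far as possible: T9, T5; after that, nothing fits. Verifying each step:
  pool = (3, 3, 1, 3)
  run T9 (needs (1, 1, 1, 1), free (3, 3, 1, 3)); after release of (1, 3, 1, 1) the pool is (4, 6, 2, 4)
  run T5 (needs (1, 5, 0, 2), free (4, 6, 2, 4)); after release of (1, 0, 0, 0) the pool is (5, 6, 2, 4)
  T8 cannot run: need (0, 3, 3, 1) vs free (5, 6, 2, 4) (insufficient type-D units)
  T6 cannot run: need (3, 3, 0, 6) vs free (5, 6, 2, 4) (insufficient type-A units)
Never able to finish: T8 and T6.
(3) Precisely 0 of the possible complete orderings are safe sequences.


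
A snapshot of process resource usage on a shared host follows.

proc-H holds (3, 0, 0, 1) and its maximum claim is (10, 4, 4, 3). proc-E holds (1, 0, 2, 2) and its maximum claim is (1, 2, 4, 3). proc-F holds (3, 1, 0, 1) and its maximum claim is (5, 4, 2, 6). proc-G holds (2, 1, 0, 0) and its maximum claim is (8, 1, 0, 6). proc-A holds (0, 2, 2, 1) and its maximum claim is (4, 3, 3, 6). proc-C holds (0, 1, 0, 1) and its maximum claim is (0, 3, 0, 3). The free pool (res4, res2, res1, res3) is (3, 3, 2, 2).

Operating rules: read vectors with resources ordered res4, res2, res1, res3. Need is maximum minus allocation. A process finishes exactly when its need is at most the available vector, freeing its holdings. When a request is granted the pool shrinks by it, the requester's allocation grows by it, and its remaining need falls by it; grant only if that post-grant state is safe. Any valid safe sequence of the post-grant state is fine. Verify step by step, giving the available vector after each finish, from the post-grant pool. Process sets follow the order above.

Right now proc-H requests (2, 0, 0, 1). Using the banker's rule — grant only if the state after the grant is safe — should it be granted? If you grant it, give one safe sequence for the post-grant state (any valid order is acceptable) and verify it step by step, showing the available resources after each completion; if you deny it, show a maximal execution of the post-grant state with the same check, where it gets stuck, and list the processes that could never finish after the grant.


DENY. Granting would leave the state unsafe.
Key observation: after proc-E, proc-C the pool peaks at (2, 4, 4, 4), and each blocked process is short somewhere: proc-H on res4; proc-F on res3; proc-G on res4, res3; proc-A on res4, res3.
On the post-grant state, proc-E, proc-C is a maximal run — nothing extends it. Verifying each step:
  pool = (1, 3, 2, 1)
  proc-E: need (0, 2, 2, 1) fits (1, 3, 2, 1); releases (1, 0, 2, 2), pool now (2, 3, 4, 3)
  proc-C: need (0, 2, 0, 2) fits (2, 3, 4, 3); releases (0, 1, 0, 1), pool now (2, 4, 4, 4)
  proc-H still needs (5, 4, 4, 1) but only (2, 4, 4, 4) is free — short on res4
  proc-F still needs (2, 3, 2, 5) but only (2, 4, 4, 4) is free — short on res3
  proc-G still needs (6, 0, 0, 6) but only (2, 4, 4, 4) is free — short on res4 and res3
  proc-A still needs (4, 1, 1, 5) but only (2, 4, 4, 4) is free — short on res4 and res3
Had the request been granted, proc-H, proc-F, proc-G and proc-A could never finish.


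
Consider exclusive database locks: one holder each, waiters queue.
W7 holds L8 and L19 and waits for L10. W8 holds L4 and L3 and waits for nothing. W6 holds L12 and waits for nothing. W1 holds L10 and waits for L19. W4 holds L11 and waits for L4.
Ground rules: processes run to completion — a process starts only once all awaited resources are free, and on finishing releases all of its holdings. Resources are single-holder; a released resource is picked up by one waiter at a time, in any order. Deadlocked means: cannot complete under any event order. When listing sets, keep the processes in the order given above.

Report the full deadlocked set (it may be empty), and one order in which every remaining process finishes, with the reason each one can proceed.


Deadlocked: W7 and W1.
Key observation: nobody on the ring W7 -> W1 -> W7 can start until another member finishes, which never happens; no other process is dragged down with it.
The rest can finish in the order W6, W8, W4.
Check, step by step:
  W6 waits on nothing -> runs at once and releases L12
  W8 waits on nothing -> runs at once and releases L4 and L3
  W4 waits on L4 — all released -> runs and releases L11


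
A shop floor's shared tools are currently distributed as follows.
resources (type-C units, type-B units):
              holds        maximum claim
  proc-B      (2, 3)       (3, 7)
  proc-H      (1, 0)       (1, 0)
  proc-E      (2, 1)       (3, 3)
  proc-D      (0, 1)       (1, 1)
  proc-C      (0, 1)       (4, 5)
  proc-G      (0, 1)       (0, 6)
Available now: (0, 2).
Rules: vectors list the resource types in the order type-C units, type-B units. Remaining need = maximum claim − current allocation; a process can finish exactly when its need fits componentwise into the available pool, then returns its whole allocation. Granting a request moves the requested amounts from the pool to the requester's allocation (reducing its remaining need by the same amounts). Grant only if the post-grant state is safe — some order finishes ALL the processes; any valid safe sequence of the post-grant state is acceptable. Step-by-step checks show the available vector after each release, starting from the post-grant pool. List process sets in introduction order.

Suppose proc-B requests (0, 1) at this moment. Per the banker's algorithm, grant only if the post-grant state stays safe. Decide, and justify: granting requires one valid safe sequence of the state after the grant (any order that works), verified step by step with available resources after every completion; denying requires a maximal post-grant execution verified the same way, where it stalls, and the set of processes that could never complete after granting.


GRANT. The post-grant state is safe; one safe sequence: proc-H, proc-D, proc-E, proc-B, proc-C, proc-G.
Key observation: post-grant, (0, 1) remains, and an order beginning with proc-H completes everyone.
Step-by-step check of the post-grant state:
  pool = (0, 1)
  proc-H: need (0, 0) fits (0, 1); releases (1, 0), pool now (1, 1)
  proc-D: need (1, 0) fits (1, 1); releases (0, 1), pool now (1, 2)
  proc-E: need (1, 2) fits (1, 2); releases (2, 1), pool now (3, 3)
  proc-B: need (1, 3) fits (3, 3); releases (2, 4), pool now (5, 7)
  proc-C: need (4, 4) fits (5, 7); releases (0, 1), pool now (5, 8)
  proc-G: need (0, 5) fits (5, 8); releases (0, 1), pool now (5, 9)


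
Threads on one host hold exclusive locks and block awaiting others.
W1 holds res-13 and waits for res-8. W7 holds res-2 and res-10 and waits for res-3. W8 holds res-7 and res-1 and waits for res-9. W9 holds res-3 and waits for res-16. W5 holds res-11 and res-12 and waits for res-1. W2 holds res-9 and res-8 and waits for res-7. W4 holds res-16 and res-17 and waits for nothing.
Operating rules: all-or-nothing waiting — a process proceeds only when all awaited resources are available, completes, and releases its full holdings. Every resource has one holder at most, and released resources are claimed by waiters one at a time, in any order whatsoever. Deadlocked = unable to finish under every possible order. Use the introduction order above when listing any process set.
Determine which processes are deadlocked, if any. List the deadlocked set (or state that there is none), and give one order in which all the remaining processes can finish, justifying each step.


The deadlocked set is W1, W8, W5 and W2.
Key observation: the cycle W2 -> W8 -> W2 can never break — each member waits on the next; W1 and W5 wait into the deadlock from upstream.
A valid finishing order for the others: W4, W9, W7.
Walking it through:
  run W4 (it waits on nothing); releases res-16 and res-17
  W9: everything it awaited (res-16) is free; runs, freeing res-3
  W7: everything it awaited (res-3) is free; runs, freeing res-2 and res-10


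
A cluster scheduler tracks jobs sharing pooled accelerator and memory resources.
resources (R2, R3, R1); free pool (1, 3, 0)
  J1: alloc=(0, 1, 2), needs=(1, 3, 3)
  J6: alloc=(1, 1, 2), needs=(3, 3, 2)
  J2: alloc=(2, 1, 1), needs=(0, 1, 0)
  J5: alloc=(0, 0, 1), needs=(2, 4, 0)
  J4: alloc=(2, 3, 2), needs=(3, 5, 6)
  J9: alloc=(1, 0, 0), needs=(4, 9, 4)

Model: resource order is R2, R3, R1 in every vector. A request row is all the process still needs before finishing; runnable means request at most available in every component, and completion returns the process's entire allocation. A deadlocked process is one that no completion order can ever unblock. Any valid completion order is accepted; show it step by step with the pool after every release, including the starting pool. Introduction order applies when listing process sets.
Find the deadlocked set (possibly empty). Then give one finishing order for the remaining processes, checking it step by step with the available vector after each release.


Nothing here is deadlocked.
Key observation: J2 fits the free pool immediately, and its release cascades until everyone finishes.
One completion order for the rest: J2, J5, J6, J1, J4, J9. Verifying each step:
  pool = (1, 3, 0)
  run J2 (needs (0, 1, 0), free (1, 3, 0)); after release of (2, 1, 1) the pool is (3, 4, 1)
  run J5 (needs (2, 4, 0), free (3, 4, 1)); after release of (0, 0, 1) the pool is (3, 4, 2)
  run J6 (needs (3, 3, 2), free (3, 4, 2)); after release of (1, 1, 2) the pool is (4, 5, 4)
  run J1 (needs (1, 3, 3), free (4, 5, 4)); after release of (0, 1, 2) the pool is (4, 6, 6)
  run J4 (needs (3, 5, 6), free (4, 6, 6)); after release of (2, 3, 2) the pool is (6, 9, 8)
  run J9 (needs (4, 9, 4), free (6, 9, 8)); after release of (1, 0, 0) the pool is (7, 9, 8)


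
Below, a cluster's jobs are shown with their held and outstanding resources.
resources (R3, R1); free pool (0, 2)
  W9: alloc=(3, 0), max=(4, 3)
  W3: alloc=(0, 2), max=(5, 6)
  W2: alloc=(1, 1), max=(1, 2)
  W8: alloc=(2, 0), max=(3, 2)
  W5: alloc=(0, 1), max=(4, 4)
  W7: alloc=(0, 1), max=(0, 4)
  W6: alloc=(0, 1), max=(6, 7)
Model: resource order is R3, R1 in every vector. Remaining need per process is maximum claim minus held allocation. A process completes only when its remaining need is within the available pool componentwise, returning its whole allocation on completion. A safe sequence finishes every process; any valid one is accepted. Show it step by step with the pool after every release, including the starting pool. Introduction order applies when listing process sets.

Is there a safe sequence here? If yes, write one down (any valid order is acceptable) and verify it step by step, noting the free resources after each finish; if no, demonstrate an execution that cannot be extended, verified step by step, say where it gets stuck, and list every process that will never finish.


SAFE, for example via the order W2, W8, W9, W7, W3, W5, W6.
Key observation: W8 marks the first exact bind of the order: its need (1, 2) fits the free (1, 3) with zero slack on a requested resource.
Step-by-step check:
  pool = (0, 2)
  W2: need (0, 1) fits (0, 2); releases (1, 1), pool now (1, 3)
  W8: need (1, 2) fits (1, 3); releases (2, 0), pool now (3, 3)
  W9: need (1, 3) fits (3, 3); releases (3, 0), pool now (6, 3)
  W7: need (0, 3) fits (6, 3); releases (0, 1), pool now (6, 4)
  W3: need (5, 4) fits (6, 4); releases (0, 2), pool now (6, 6)
  W5: need (4, 3) fits (6, 6); releases (0, 1), pool now (6, 7)
  W6: need (6, 6) fits (6, 7); releases (0, 1), pool now (6, 8)


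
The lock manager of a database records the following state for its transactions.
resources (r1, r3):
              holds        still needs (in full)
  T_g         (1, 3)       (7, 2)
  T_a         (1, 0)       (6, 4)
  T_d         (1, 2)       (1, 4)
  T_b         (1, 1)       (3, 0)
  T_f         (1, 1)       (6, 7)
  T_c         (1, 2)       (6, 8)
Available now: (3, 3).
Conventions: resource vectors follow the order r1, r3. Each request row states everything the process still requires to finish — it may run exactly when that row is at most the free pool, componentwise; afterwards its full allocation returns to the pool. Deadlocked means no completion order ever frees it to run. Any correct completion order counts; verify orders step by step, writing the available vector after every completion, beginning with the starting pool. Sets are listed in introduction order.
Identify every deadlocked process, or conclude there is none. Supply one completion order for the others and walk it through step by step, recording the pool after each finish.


The deadlocked set is T_g, T_a, T_f and T_c.
Key observation: T_b, T_d can finish, but then (5, 6) is all there is, and the blocked group's r1 demands exceed it.
A valid finishing order for the others: T_b, T_d. Walking it through:
  pool = (3, 3)
  T_b needs (3, 0) <= (3, 3) -> finishes; pool += (1, 1) = (4, 4)
  T_d needs (1, 4) <= (4, 4) -> finishes; pool += (1, 2) = (5, 6)
The blocked processes can never fit:
  T_g cannot run: need (7, 2) vs free (5, 6) (insufficient r1)
  T_a cannot run: need (6, 4) vs free (5, 6) (insufficient r1)
  T_f cannot run: need (6, 7) vs free (5, 6) (insufficient r1 and r3)
  T_c cannot run: need (6, 8) vs free (5, 6) (insufficient r1 and r3)


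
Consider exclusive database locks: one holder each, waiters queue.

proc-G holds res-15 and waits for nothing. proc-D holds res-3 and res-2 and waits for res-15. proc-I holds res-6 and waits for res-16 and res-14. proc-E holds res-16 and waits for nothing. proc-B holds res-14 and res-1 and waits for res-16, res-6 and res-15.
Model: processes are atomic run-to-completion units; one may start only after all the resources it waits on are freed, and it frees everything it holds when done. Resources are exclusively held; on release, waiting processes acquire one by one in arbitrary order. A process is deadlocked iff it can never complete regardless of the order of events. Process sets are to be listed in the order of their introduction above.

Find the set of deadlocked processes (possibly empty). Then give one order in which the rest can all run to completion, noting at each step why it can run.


The deadlocked set is proc-I and proc-B.
Key observation: along proc-I -> proc-B -> proc-I, each member waits on what the next one holds — a deadlock; no other process is dragged down with it.
One completion order for the rest: proc-E, proc-G, proc-D.
Walking it through:
  proc-E waits on nothing -> runs at once and releases res-16
  proc-G waits on nothing -> runs at once and releases res-15
  proc-D waits on res-15 — all released -> runs and releases res-3 and res-2
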